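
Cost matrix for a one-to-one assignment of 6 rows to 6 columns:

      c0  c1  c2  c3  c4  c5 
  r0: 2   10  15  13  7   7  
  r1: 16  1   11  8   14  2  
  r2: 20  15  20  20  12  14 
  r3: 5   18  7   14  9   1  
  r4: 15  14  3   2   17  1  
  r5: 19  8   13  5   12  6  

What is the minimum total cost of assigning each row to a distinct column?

Minimum assignment cost: 24

optimal assignment: row0→col0 (cost 2), row1→col1 (cost 1), row2→col4 (cost 12), row3→col5 (cost 1), row4→col2 (cost 3), row5→col3 (cost 5)
total = 2 + 1 + 12 + 1 + 3 + 5 = 24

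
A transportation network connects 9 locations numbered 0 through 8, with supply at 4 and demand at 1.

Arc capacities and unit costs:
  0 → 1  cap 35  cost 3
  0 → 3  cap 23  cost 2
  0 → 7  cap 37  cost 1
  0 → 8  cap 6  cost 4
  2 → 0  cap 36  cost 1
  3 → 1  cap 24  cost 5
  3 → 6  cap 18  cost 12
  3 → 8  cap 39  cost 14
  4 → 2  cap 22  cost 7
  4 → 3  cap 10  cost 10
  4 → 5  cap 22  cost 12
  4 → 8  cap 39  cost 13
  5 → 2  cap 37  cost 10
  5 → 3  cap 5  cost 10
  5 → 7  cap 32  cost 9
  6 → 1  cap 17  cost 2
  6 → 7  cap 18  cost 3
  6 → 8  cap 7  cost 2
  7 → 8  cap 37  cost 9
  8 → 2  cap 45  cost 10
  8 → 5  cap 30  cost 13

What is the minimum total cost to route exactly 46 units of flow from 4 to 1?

Minimum cost for 46 units: 757

shortest-cost path #1: 4→2→0→1 push 22 @ unit cost 11 (adds 242)
shortest-cost path #2: 4→3→1 push 10 @ unit cost 15 (adds 150)
shortest-cost path #3: 4→5→2→0→1 push 13 @ unit cost 26 (adds 338)
shortest-cost path #4: 4→5→3→1 push 1 @ unit cost 27 (adds 27)
total cost = 757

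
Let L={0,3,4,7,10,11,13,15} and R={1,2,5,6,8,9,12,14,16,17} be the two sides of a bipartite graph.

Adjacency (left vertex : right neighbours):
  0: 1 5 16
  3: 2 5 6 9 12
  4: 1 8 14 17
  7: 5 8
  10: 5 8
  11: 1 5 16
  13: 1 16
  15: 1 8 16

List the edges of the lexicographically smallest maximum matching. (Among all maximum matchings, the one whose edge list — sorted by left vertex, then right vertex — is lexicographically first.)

|M| = 6 (so the lex-smallest maximum matching has 6 edges)
process left vertices in ascending order; for each, take the smallest-labelled available neighbour that still permits 6 edges overall, or leave it unmatched if none does
lex-smallest matching: {0-1, 3-2, 4-14, 7-5, 10-8, 11-16}

Lex-smallest maximum matching: {(0,1), (3,2), (4,14), (7,5), (10,8), (11,16)}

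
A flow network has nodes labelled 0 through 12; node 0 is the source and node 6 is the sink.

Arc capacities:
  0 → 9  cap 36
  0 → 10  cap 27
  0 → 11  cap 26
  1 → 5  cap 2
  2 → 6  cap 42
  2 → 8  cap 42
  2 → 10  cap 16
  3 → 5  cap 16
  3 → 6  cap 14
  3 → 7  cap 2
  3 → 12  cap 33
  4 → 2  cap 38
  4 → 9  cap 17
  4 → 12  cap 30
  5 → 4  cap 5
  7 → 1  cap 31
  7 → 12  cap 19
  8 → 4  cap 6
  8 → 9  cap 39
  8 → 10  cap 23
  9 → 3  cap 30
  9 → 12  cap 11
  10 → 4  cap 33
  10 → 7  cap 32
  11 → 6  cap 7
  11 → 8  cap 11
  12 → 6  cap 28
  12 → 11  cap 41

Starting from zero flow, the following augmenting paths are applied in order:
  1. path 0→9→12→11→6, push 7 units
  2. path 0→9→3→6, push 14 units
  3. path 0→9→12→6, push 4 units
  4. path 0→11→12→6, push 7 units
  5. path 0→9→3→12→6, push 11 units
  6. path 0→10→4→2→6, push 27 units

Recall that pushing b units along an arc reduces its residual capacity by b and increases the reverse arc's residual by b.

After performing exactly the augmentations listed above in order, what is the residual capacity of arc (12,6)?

Residual capacity of (12,6): 6

after path 1 (0→9→12→11→6, push 7): res(12,6)=28
after path 2 (0→9→3→6, push 14): res(12,6)=28
after path 3 (0→9→12→6, push 4): res(12,6)=24
after path 4 (0→11→12→6, push 7): res(12,6)=17
after path 5 (0→9→3→12→6, push 11): res(12,6)=6
after path 6 (0→10→4→2→6, push 27): res(12,6)=6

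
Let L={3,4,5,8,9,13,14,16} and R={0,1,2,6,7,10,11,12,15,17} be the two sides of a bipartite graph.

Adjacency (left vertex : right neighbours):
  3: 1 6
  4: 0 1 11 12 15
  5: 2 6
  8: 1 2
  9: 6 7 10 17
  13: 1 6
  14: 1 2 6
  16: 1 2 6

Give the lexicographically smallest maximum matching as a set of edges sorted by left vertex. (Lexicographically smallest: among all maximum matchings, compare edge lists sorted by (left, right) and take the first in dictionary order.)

Lex-smallest maximum matching: {(3,1), (4,0), (5,2), (9,7), (13,6)}

|M| = 5 (so the lex-smallest maximum matching has 5 edges)
process left vertices in ascending order; for each, take the smallest-labelled available neighbour that still permits 5 edges overall, or leave it unmatched if none does
lex-smallest matching: {3-1, 4-0, 5-2, 9-7, 13-6}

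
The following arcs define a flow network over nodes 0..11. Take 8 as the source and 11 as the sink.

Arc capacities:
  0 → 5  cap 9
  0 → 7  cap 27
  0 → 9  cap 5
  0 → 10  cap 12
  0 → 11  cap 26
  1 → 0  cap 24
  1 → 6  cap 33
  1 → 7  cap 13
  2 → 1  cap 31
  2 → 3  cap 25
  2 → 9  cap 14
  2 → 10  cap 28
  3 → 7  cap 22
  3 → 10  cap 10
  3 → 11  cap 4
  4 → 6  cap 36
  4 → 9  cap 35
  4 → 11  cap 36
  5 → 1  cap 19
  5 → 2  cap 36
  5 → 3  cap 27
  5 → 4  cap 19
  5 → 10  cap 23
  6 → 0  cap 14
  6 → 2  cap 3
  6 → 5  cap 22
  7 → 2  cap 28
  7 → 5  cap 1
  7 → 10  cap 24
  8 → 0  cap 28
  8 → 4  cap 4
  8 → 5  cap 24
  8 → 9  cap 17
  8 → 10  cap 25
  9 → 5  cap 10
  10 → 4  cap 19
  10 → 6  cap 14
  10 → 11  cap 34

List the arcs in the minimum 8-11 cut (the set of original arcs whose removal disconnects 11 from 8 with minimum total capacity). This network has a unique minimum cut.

Min-cut arcs: {(8,0), (8,4), (8,5), (8,10), (9,5)} (total capacity 91)

augment #1: 8→0→11 push 26
augment #2: 8→4→11 push 4
augment #3: 8→10→11 push 25
augment #4: 8→0→10→11 push 2
augment #5: 8→5→3→11 push 4
augment #6: 8→5→4→11 push 19
augment #7: 8→5→10→11 push 1
augment #8: 8→9→5→10→11 push 6
augment #9: 8→9→5→10→4→11 push 4
max flow = 91; residual-reachable set from 8 gives S-side
cut edges (S→T): {(8,0), (8,4), (8,5), (8,10), (9,5)} total cap 91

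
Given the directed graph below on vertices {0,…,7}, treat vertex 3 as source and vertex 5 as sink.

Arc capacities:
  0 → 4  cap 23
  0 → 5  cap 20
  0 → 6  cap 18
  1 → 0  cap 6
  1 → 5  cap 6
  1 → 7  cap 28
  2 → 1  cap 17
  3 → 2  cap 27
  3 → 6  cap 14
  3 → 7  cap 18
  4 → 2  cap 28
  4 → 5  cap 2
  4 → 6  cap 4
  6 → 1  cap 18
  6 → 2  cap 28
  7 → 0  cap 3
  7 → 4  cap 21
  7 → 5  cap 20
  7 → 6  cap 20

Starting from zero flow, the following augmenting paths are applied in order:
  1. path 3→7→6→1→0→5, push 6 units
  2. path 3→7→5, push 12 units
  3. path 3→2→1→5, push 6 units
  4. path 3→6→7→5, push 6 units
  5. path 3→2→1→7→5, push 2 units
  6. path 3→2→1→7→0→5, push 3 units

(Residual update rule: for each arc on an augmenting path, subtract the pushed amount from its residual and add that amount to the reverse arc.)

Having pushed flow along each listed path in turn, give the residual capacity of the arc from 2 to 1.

after path 1 (3→7→6→1→0→5, push 6): res(2,1)=17
after path 2 (3→7→5, push 12): res(2,1)=17
after path 3 (3→2→1→5, push 6): res(2,1)=11
after path 4 (3→6→7→5, push 6): res(2,1)=11
after path 5 (3→2→1→7→5, push 2): res(2,1)=9
after path 6 (3→2→1→7→0→5, push 3): res(2,1)=6

Residual capacity of (2,1): 6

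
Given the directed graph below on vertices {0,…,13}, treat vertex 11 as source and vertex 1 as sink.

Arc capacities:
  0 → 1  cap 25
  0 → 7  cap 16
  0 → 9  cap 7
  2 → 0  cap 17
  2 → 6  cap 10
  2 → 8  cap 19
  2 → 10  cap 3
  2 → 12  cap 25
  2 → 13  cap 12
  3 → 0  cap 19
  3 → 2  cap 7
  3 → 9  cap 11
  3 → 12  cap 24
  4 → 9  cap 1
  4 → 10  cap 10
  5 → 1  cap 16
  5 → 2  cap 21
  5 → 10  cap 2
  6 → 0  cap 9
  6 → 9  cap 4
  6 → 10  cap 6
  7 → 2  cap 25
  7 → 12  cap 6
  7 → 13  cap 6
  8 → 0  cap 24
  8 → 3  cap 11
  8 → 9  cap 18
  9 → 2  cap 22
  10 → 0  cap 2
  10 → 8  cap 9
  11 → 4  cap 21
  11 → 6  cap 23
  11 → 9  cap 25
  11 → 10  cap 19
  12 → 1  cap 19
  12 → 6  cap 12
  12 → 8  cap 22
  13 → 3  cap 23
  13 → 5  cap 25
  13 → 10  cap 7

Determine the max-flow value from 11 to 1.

augment #1: 11→6→0→1 bottleneck 9, total now 9
augment #2: 11→10→0→1 bottleneck 2, total now 11
augment #3: 11→9→2→0→1 bottleneck 14, total now 25
augment #4: 11→9→2→12→1 bottleneck 8, total now 33
augment #5: 11→10→8→3→12→1 bottleneck 9, total now 42

Maximum flow value: 42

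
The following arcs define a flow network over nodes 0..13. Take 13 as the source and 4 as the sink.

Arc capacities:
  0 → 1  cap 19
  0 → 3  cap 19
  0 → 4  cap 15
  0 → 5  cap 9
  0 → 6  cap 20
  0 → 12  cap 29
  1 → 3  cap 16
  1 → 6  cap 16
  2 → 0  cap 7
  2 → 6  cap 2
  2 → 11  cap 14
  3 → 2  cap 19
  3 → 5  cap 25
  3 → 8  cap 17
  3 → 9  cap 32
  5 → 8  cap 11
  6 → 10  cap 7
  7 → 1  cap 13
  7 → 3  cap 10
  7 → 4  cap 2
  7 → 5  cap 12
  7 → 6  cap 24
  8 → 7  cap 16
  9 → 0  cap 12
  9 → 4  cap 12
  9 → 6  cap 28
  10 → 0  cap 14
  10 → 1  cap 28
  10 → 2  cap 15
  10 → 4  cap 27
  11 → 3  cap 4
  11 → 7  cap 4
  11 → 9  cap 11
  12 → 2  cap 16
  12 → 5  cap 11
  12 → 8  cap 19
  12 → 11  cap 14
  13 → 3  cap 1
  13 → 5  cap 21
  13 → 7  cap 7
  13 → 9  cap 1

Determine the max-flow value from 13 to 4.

augment #1: 13→7→4 bottleneck 2, total now 2
augment #2: 13→9→4 bottleneck 1, total now 3
augment #3: 13→3→9→4 bottleneck 1, total now 4
augment #4: 13→7→3→9→4 bottleneck 5, total now 9
augment #5: 13→5→8→7→3→9→4 bottleneck 5, total now 14
augment #6: 13→5→8→7→6→10→4 bottleneck 6, total now 20

Maximum flow value: 20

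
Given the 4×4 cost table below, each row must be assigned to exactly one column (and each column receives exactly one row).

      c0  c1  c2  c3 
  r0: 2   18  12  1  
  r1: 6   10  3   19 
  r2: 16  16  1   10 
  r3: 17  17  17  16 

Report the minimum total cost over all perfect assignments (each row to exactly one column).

Minimum assignment cost: 25

optimal assignment: row0→col3 (cost 1), row1→col0 (cost 6), row2→col2 (cost 1), row3→col1 (cost 17)
total = 1 + 6 + 1 + 17 = 25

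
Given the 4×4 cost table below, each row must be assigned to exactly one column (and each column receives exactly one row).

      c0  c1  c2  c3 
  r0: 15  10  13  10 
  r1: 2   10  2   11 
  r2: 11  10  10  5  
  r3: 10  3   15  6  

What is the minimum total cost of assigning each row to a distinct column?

optimal assignment: row0→col2 (cost 13), row1→col0 (cost 2), row2→col3 (cost 5), row3→col1 (cost 3)
total = 13 + 2 + 5 + 3 = 23

Minimum assignment cost: 23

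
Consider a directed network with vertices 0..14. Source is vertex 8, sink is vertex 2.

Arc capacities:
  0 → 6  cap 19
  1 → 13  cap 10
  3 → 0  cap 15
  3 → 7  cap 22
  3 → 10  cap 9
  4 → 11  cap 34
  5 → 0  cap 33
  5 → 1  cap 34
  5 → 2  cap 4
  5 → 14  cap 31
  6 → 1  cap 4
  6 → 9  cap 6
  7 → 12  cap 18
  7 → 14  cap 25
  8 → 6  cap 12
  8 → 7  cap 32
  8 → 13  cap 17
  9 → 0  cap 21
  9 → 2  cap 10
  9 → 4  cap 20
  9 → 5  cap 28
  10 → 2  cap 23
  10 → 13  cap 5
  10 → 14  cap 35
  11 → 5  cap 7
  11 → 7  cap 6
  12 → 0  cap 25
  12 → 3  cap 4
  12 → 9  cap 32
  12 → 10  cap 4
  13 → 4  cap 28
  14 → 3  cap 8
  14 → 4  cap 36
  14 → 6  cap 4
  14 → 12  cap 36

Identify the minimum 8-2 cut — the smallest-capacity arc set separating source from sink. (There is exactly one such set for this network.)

Min-cut arcs: {(3,10), (5,2), (9,2), (12,10)} (total capacity 27)

augment #1: 8→6→9→2 push 6
augment #2: 8→7→12→9→2 push 4
augment #3: 8→7→12→10→2 push 4
augment #4: 8→7→12→3→10→2 push 4
augment #5: 8→7→12→9→5→2 push 4
augment #6: 8→7→14→3→10→2 push 5
max flow = 27; residual-reachable set from 8 gives S-side
cut edges (S→T): {(3,10), (5,2), (9,2), (12,10)} total cap 27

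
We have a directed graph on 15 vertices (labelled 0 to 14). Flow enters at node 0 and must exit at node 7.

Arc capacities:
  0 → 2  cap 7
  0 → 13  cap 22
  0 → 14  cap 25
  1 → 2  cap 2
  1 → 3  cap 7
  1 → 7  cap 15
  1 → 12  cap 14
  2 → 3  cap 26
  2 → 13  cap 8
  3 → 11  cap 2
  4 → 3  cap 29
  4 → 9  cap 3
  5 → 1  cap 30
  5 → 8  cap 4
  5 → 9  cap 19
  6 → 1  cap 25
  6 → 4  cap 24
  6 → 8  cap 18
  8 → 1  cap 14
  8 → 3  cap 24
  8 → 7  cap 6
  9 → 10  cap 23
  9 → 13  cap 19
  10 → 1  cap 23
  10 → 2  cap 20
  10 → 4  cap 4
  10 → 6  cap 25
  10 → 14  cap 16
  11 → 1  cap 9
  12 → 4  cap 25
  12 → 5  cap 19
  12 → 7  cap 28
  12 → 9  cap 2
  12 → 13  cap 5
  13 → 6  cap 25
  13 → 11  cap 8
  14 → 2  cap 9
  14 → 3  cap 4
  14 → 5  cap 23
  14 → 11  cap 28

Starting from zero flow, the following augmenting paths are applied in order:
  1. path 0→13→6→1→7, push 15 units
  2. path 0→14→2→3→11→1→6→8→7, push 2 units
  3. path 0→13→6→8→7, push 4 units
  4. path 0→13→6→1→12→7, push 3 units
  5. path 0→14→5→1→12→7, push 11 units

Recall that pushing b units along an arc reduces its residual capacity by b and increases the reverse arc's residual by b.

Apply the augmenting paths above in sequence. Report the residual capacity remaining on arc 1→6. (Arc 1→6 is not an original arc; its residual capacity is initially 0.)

after path 1 (0→13→6→1→7, push 15): res(1,6)=15
after path 2 (0→14→2→3→11→1→6→8→7, push 2): res(1,6)=13
after path 3 (0→13→6→8→7, push 4): res(1,6)=13
after path 4 (0→13→6→1→12→7, push 3): res(1,6)=16
after path 5 (0→14→5→1→12→7, push 11): res(1,6)=16

Residual capacity of (1,6): 16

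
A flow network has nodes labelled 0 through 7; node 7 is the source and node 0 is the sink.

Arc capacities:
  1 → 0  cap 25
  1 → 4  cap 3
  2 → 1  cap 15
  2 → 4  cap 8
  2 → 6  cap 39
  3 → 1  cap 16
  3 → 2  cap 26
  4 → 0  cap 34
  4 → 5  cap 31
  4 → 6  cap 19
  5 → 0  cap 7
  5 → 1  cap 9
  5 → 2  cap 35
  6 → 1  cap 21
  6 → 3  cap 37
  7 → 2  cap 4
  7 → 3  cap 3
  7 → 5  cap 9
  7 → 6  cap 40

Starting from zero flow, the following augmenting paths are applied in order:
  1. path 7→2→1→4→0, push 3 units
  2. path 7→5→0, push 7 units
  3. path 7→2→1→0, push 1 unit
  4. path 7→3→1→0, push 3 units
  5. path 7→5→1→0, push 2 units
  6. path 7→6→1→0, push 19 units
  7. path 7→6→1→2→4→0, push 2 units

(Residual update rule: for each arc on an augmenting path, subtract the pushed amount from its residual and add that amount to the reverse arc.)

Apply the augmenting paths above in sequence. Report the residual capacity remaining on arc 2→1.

Residual capacity of (2,1): 13

after path 1 (7→2→1→4→0, push 3): res(2,1)=12
after path 2 (7→5→0, push 7): res(2,1)=12
after path 3 (7→2→1→0, push 1): res(2,1)=11
after path 4 (7→3→1→0, push 3): res(2,1)=11
after path 5 (7→5→1→0, push 2): res(2,1)=11
after path 6 (7→6→1→0, push 19): res(2,1)=11
after path 7 (7→6→1→2→4→0, push 2): res(2,1)=13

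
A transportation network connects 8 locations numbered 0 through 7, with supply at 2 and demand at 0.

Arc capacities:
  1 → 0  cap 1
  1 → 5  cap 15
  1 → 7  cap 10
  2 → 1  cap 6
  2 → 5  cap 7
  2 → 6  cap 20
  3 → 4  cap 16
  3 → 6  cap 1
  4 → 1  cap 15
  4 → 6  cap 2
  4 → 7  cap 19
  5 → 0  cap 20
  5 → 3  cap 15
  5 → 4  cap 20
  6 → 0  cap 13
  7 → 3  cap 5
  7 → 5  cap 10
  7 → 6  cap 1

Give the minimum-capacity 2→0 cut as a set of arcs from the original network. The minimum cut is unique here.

augment #1: 2→1→0 push 1
augment #2: 2→5→0 push 7
augment #3: 2→6→0 push 13
augment #4: 2→1→5→0 push 5
max flow = 26; residual-reachable set from 2 gives S-side
cut edges (S→T): {(2,1), (2,5), (6,0)} total cap 26

Min-cut arcs: {(2,1), (2,5), (6,0)} (total capacity 26)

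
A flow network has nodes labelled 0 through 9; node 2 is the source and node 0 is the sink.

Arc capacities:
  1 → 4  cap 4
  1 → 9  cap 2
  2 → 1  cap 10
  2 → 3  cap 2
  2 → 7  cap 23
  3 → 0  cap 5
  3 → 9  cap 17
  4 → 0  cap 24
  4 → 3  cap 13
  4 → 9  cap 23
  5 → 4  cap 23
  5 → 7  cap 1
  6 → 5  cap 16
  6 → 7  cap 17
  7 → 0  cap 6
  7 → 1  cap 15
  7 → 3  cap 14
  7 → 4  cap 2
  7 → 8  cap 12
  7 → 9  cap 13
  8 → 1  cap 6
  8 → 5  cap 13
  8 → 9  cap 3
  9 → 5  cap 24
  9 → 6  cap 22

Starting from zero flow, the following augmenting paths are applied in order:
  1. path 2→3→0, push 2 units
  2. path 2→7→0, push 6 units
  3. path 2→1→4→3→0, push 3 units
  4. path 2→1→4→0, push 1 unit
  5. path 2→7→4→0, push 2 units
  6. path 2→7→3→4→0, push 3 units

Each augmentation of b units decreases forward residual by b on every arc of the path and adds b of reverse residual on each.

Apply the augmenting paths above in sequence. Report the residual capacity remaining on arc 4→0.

Residual capacity of (4,0): 18

after path 1 (2→3→0, push 2): res(4,0)=24
after path 2 (2→7→0, push 6): res(4,0)=24
after path 3 (2→1→4→3→0, push 3): res(4,0)=24
after path 4 (2→1→4→0, push 1): res(4,0)=23
after path 5 (2→7→4→0, push 2): res(4,0)=21
after path 6 (2→7→3→4→0, push 3): res(4,0)=18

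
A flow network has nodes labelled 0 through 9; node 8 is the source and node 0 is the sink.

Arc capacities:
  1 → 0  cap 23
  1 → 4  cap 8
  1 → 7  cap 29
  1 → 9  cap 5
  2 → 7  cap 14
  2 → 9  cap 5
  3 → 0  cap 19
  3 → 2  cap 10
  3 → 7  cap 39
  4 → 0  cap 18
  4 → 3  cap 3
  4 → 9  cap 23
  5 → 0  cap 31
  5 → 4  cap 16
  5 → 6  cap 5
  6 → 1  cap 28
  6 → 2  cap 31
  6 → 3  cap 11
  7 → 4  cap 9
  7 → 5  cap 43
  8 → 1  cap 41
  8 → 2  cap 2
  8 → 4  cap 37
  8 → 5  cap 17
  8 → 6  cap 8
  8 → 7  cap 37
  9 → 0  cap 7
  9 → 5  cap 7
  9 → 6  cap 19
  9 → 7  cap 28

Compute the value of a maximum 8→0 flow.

augment #1: 8→1→0 bottleneck 23, total now 23
augment #2: 8→4→0 bottleneck 18, total now 41
augment #3: 8→5→0 bottleneck 17, total now 58
augment #4: 8→1→9→0 bottleneck 5, total now 63
augment #5: 8→2→9→0 bottleneck 2, total now 65
augment #6: 8→4→3→0 bottleneck 3, total now 68
augment #7: 8→6→3→0 bottleneck 8, total now 76
augment #8: 8→7→5→0 bottleneck 14, total now 90
augment #9: 8→4→9→6→3→0 bottleneck 3, total now 93

Maximum flow value: 93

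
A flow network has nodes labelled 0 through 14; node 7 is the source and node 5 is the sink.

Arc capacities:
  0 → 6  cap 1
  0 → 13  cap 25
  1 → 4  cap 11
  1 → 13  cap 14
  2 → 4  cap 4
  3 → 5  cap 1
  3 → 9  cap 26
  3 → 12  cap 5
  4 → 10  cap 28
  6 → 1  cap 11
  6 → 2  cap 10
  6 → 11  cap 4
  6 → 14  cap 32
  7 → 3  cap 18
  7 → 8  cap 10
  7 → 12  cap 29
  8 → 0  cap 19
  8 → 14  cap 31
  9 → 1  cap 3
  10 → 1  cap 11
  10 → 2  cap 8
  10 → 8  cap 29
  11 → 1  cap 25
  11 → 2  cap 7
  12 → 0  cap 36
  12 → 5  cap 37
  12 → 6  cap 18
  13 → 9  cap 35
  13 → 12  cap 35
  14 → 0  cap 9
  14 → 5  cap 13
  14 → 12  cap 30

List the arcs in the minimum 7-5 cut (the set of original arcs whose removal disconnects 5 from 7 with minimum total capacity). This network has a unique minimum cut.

augment #1: 7→3→5 push 1
augment #2: 7→12→5 push 29
augment #3: 7→3→12→5 push 5
augment #4: 7→8→14→5 push 10
augment #5: 7→3→9→1→13→12→5 push 3
max flow = 48; residual-reachable set from 7 gives S-side
cut edges (S→T): {(3,5), (3,12), (7,8), (7,12), (9,1)} total cap 48

Min-cut arcs: {(3,5), (3,12), (7,8), (7,12), (9,1)} (total capacity 48)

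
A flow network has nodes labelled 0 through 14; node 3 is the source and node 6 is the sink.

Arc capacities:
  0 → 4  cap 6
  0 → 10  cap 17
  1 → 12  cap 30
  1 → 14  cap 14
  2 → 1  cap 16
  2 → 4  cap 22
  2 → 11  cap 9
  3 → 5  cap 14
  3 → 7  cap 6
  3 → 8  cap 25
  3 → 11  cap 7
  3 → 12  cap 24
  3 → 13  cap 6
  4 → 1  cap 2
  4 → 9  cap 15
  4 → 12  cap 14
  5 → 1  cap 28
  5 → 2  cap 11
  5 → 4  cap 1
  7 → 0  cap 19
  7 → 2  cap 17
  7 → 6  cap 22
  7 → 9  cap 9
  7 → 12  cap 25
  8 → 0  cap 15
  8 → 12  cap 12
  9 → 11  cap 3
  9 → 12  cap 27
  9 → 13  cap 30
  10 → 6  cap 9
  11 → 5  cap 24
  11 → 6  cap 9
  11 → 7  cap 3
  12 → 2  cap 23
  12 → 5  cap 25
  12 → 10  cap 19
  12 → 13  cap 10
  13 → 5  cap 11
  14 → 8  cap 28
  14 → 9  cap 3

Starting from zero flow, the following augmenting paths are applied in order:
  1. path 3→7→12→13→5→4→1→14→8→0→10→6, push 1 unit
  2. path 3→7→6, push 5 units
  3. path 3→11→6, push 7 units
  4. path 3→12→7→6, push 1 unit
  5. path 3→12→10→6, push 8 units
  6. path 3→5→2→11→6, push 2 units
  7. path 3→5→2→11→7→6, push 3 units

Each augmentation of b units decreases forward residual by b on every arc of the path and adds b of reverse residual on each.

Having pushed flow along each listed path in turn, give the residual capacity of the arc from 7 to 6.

Residual capacity of (7,6): 13

after path 1 (3→7→12→13→5→4→1→14→8→0→10→6, push 1): res(7,6)=22
after path 2 (3→7→6, push 5): res(7,6)=17
after path 3 (3→11→6, push 7): res(7,6)=17
after path 4 (3→12→7→6, push 1): res(7,6)=16
after path 5 (3→12→10→6, push 8): res(7,6)=16
after path 6 (3→5→2→11→6, push 2): res(7,6)=16
after path 7 (3→5→2→11→7→6, push 3): res(7,6)=13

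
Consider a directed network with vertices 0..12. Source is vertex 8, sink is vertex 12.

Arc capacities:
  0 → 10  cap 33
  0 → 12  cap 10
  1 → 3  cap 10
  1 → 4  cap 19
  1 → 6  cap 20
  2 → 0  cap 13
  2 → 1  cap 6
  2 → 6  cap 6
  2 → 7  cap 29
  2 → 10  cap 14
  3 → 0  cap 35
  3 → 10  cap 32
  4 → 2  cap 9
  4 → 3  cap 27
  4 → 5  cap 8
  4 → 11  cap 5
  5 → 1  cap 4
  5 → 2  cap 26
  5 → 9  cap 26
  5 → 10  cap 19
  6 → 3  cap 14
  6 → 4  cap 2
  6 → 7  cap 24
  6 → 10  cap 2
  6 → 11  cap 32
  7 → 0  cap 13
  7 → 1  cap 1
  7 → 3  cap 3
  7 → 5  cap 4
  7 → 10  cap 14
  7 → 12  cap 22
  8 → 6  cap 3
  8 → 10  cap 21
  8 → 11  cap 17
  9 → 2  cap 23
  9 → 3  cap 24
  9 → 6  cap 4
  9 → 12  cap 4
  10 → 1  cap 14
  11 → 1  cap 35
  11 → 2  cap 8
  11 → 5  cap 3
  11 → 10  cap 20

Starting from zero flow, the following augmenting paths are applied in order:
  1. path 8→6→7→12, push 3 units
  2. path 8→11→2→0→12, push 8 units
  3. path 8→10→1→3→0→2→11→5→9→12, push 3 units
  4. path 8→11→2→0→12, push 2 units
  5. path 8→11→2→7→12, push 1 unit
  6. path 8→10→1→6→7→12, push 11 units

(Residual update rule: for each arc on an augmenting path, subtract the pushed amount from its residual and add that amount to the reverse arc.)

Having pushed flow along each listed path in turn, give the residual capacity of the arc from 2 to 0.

Residual capacity of (2,0): 6

after path 1 (8→6→7→12, push 3): res(2,0)=13
after path 2 (8→11→2→0→12, push 8): res(2,0)=5
after path 3 (8→10→1→3→0→2→11→5→9→12, push 3): res(2,0)=8
after path 4 (8→11→2→0→12, push 2): res(2,0)=6
after path 5 (8→11→2→7→12, push 1): res(2,0)=6
after path 6 (8→10→1→6→7→12, push 11): res(2,0)=6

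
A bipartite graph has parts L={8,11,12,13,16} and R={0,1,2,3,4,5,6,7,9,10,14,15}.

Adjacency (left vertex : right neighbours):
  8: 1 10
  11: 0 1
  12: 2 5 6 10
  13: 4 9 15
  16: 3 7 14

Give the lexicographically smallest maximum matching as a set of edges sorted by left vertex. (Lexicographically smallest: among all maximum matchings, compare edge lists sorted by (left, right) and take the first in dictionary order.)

Lex-smallest maximum matching: {(8,1), (11,0), (12,2), (13,4), (16,3)}

|M| = 5 (so the lex-smallest maximum matching has 5 edges)
process left vertices in ascending order; for each, take the smallest-labelled available neighbour that still permits 5 edges overall, or leave it unmatched if none does
lex-smallest matching: {8-1, 11-0, 12-2, 13-4, 16-3}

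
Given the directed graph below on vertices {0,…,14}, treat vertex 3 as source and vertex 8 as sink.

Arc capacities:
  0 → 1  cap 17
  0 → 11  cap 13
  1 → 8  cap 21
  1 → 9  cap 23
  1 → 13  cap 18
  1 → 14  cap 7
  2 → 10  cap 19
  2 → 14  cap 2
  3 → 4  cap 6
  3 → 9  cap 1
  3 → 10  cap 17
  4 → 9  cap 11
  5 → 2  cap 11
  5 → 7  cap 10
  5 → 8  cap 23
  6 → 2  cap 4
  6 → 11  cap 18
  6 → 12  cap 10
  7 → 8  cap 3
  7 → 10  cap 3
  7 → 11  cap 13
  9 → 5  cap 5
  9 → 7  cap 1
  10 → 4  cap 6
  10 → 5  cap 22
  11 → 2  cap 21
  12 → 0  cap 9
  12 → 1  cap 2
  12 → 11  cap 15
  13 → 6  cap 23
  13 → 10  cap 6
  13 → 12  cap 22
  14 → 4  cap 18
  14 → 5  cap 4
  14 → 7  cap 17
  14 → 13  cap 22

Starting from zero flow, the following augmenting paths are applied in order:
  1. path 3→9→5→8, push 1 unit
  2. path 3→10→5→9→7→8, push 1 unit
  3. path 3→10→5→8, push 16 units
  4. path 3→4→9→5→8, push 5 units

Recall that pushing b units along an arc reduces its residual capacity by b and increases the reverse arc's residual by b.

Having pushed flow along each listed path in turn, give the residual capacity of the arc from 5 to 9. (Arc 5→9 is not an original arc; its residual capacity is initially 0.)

after path 1 (3→9→5→8, push 1): res(5,9)=1
after path 2 (3→10→5→9→7→8, push 1): res(5,9)=0
after path 3 (3→10→5→8, push 16): res(5,9)=0
after path 4 (3→4→9→5→8, push 5): res(5,9)=5

Residual capacity of (5,9): 5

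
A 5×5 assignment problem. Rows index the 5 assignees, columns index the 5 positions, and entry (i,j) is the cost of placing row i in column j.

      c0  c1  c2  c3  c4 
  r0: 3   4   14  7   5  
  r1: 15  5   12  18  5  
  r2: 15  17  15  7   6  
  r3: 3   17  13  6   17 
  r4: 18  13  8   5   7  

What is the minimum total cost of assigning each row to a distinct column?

Minimum assignment cost: 27

optimal assignment: row0→col1 (cost 4), row1→col4 (cost 5), row2→col3 (cost 7), row3→col0 (cost 3), row4→col2 (cost 8)
total = 4 + 5 + 7 + 3 + 8 = 27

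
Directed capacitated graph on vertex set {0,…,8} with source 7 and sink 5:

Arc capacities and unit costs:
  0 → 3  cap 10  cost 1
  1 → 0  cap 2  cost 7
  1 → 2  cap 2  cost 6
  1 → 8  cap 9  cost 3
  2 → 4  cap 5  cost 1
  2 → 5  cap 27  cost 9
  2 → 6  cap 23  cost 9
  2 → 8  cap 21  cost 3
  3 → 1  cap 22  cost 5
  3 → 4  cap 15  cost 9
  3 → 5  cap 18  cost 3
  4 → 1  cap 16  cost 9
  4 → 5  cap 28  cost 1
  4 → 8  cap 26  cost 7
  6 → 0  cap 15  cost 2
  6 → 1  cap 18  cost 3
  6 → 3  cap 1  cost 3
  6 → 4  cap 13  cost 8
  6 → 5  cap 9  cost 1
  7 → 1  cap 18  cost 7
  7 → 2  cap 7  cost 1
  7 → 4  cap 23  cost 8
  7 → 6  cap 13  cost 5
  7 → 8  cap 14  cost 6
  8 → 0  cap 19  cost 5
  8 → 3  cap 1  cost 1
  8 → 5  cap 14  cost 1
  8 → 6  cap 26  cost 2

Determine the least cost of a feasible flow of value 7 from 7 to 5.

shortest-cost path #1: 7→2→4→5 push 5 @ unit cost 3 (adds 15)
shortest-cost path #2: 7→2→8→5 push 2 @ unit cost 5 (adds 10)
total cost = 25

Minimum cost for 7 units: 25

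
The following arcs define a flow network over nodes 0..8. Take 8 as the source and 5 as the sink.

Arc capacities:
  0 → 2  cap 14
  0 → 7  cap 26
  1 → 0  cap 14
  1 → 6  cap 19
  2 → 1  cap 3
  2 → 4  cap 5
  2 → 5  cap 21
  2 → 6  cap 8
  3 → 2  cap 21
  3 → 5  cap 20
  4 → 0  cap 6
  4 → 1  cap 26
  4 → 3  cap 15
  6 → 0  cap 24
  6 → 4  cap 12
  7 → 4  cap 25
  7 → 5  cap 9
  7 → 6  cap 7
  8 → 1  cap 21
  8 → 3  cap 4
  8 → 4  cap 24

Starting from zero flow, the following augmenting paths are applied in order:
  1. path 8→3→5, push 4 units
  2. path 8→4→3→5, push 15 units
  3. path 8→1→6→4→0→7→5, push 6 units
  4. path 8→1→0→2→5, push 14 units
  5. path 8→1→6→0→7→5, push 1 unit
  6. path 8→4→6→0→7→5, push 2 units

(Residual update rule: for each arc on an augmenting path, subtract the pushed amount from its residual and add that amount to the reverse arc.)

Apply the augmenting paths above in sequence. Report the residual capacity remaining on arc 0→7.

after path 1 (8→3→5, push 4): res(0,7)=26
after path 2 (8→4→3→5, push 15): res(0,7)=26
after path 3 (8→1→6→4→0→7→5, push 6): res(0,7)=20
after path 4 (8→1→0→2→5, push 14): res(0,7)=20
after path 5 (8→1→6→0→7→5, push 1): res(0,7)=19
after path 6 (8→4→6→0→7→5, push 2): res(0,7)=17

Residual capacity of (0,7): 17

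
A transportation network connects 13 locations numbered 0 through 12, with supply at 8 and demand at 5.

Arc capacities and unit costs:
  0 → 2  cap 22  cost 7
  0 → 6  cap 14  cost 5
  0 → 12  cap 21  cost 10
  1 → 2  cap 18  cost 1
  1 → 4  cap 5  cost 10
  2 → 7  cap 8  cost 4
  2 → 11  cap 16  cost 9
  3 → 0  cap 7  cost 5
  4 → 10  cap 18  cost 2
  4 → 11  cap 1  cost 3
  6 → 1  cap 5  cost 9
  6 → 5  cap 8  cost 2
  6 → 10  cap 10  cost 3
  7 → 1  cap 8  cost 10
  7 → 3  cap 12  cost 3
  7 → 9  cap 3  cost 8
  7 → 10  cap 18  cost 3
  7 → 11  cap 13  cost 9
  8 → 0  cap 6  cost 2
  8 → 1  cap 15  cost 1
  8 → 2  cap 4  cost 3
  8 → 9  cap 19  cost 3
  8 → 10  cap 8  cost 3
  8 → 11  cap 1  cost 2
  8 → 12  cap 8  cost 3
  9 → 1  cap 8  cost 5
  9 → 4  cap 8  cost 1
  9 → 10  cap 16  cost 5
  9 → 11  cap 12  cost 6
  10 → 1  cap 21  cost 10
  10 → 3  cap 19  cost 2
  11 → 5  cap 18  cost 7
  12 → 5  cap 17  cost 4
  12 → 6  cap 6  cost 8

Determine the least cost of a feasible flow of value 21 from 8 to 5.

shortest-cost path #1: 8→12→5 push 8 @ unit cost 7 (adds 56)
shortest-cost path #2: 8→11→5 push 1 @ unit cost 9 (adds 9)
shortest-cost path #3: 8→0→6→5 push 6 @ unit cost 9 (adds 54)
shortest-cost path #4: 8→9→4→11→5 push 1 @ unit cost 14 (adds 14)
shortest-cost path #5: 8→9→11→5 push 5 @ unit cost 16 (adds 80)
total cost = 213

Minimum cost for 21 units: 213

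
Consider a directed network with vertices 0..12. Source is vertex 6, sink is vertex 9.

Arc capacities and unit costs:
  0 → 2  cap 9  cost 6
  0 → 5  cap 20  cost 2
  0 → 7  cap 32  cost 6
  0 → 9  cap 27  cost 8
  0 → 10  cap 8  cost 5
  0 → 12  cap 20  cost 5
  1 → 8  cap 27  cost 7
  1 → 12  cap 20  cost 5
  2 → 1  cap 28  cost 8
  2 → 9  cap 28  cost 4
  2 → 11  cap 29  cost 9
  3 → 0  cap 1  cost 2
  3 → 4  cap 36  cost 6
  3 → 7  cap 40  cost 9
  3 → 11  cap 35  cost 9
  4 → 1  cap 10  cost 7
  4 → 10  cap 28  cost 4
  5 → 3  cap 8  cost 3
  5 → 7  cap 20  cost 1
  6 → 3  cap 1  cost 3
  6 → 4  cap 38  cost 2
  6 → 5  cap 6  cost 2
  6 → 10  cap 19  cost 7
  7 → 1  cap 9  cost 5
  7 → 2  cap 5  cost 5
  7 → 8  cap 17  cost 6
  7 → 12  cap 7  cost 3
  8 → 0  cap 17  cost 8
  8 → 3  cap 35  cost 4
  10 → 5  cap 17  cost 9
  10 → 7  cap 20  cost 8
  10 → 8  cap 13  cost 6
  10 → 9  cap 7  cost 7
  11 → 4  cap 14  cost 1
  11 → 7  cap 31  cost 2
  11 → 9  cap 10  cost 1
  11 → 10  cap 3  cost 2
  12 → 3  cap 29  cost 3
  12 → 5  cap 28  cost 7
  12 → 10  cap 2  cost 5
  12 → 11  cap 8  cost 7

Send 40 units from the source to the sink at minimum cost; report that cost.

shortest-cost path #1: 6→5→7→2→9 push 5 @ unit cost 12 (adds 60)
shortest-cost path #2: 6→4→10→9 push 7 @ unit cost 13 (adds 91)
shortest-cost path #3: 6→3→11→9 push 1 @ unit cost 13 (adds 13)
shortest-cost path #4: 6→5→7→12→11→9 push 1 @ unit cost 14 (adds 14)
shortest-cost path #5: 6→4→1→12→11→9 push 7 @ unit cost 22 (adds 154)
shortest-cost path #6: 6→4→1→12→7→5→3→11→9 push 1 @ unit cost 23 (adds 23)
shortest-cost path #7: 6→4→10→8→3→0→9 push 1 @ unit cost 26 (adds 26)
shortest-cost path #8: 6→4→10→8→0→9 push 12 @ unit cost 28 (adds 336)
shortest-cost path #9: 6→4→10→7→5→3→8→0→9 push 1 @ unit cost 28 (adds 28)
shortest-cost path #10: 6→4→1→8→0→9 push 2 @ unit cost 32 (adds 64)
shortest-cost path #11: 6→4→10→7→12→1→8→0→9 push 2 @ unit cost 35 (adds 70)
total cost = 879

Minimum cost for 40 units: 879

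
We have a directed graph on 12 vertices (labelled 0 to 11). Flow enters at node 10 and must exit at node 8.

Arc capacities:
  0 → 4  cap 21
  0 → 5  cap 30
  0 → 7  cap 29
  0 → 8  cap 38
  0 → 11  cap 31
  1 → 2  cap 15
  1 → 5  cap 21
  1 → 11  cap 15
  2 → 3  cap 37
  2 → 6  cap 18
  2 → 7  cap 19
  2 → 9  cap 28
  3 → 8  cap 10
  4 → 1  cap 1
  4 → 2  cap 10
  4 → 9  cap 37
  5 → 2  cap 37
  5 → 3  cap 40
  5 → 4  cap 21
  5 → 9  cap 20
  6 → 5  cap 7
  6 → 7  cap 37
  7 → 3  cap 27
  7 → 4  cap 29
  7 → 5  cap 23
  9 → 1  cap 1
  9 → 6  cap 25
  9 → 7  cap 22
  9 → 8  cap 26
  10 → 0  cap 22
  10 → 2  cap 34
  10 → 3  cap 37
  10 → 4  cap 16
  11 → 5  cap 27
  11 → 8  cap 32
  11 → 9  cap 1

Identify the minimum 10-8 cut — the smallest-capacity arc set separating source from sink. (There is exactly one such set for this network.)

augment #1: 10→0→8 push 22
augment #2: 10→3→8 push 10
augment #3: 10→2→9→8 push 26
augment #4: 10→4→1→11→8 push 1
augment #5: 10→2→9→1→11→8 push 1
max flow = 60; residual-reachable set from 10 gives S-side
cut edges (S→T): {(3,8), (4,1), (9,1), (9,8), (10,0)} total cap 60

Min-cut arcs: {(3,8), (4,1), (9,1), (9,8), (10,0)} (total capacity 60)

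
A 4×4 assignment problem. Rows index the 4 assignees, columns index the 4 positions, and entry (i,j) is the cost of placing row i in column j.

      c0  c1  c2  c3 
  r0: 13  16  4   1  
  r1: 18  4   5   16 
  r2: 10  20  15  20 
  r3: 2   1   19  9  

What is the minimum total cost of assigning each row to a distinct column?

Minimum assignment cost: 17

optimal assignment: row0→col3 (cost 1), row1→col2 (cost 5), row2→col0 (cost 10), row3→col1 (cost 1)
total = 1 + 5 + 10 + 1 = 17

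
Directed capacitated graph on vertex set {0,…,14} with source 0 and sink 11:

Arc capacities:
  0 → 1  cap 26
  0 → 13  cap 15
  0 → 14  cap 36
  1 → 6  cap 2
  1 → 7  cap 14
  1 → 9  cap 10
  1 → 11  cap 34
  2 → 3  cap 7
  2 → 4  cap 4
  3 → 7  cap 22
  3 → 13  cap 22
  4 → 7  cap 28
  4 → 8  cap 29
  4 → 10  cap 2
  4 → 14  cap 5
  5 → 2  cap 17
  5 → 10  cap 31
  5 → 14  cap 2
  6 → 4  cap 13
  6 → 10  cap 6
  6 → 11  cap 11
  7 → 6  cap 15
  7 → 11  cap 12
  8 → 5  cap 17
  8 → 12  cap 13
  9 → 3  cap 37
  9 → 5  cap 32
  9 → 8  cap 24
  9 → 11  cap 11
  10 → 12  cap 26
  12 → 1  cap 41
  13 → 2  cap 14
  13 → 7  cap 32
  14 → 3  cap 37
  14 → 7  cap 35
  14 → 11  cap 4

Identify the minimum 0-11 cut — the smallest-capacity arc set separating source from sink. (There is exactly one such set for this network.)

augment #1: 0→1→11 push 26
augment #2: 0→14→11 push 4
augment #3: 0→13→7→11 push 12
augment #4: 0→13→7→6→11 push 3
augment #5: 0→14→7→6→11 push 8
augment #6: 0→14→7→6→10→12→1→11 push 4
augment #7: 0→14→3→13→2→4→8→12→1→11 push 4
max flow = 61; residual-reachable set from 0 gives S-side
cut edges (S→T): {(0,1), (2,4), (7,6), (7,11), (14,11)} total cap 61

Min-cut arcs: {(0,1), (2,4), (7,6), (7,11), (14,11)} (total capacity 61)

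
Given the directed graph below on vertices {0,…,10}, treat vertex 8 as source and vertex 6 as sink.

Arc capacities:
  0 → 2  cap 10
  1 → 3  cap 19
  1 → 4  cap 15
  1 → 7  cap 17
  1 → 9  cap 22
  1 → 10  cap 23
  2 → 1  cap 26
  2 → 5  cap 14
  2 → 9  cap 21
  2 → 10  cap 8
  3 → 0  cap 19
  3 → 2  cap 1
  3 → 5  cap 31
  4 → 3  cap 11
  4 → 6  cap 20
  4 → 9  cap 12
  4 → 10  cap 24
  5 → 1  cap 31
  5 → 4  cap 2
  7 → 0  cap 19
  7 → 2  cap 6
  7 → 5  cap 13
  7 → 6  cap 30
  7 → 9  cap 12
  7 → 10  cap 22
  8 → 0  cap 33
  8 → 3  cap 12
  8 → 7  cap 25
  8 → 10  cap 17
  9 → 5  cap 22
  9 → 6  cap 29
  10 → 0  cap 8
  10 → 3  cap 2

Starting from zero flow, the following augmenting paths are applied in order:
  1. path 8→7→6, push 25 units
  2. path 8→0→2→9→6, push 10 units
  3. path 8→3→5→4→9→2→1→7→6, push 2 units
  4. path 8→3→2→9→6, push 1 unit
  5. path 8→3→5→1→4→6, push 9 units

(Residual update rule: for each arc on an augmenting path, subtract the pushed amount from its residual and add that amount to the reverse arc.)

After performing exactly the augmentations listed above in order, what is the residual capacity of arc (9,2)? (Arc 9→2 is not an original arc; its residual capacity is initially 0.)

Residual capacity of (9,2): 9

after path 1 (8→7→6, push 25): res(9,2)=0
after path 2 (8→0→2→9→6, push 10): res(9,2)=10
after path 3 (8→3→5→4→9→2→1→7→6, push 2): res(9,2)=8
after path 4 (8→3→2→9→6, push 1): res(9,2)=9
after path 5 (8→3→5→1→4→6, push 9): res(9,2)=9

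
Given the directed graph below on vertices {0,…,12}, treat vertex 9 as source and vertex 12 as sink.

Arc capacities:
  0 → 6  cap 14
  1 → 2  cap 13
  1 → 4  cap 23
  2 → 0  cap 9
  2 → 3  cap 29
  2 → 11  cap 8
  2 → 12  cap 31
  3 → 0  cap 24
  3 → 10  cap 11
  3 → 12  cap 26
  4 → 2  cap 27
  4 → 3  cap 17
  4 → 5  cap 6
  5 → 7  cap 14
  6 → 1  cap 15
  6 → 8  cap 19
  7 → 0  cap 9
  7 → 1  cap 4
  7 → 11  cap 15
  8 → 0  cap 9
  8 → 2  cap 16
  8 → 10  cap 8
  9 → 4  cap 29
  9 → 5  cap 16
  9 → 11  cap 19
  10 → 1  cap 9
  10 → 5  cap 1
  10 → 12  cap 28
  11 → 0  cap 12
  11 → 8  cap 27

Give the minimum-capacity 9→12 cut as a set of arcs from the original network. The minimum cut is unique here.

augment #1: 9→4→2→12 push 27
augment #2: 9→4→3→12 push 2
augment #3: 9→11→8→2→12 push 4
augment #4: 9→11→8→10→12 push 8
augment #5: 9→11→8→2→3→12 push 7
augment #6: 9→5→7→1→2→3→12 push 4
augment #7: 9→5→7→11→8→2→3→12 push 5
augment #8: 9→5→7→0→6→1→2→3→12 push 5
max flow = 62; residual-reachable set from 9 gives S-side
cut edges (S→T): {(5,7), (9,4), (9,11)} total cap 62

Min-cut arcs: {(5,7), (9,4), (9,11)} (total capacity 62)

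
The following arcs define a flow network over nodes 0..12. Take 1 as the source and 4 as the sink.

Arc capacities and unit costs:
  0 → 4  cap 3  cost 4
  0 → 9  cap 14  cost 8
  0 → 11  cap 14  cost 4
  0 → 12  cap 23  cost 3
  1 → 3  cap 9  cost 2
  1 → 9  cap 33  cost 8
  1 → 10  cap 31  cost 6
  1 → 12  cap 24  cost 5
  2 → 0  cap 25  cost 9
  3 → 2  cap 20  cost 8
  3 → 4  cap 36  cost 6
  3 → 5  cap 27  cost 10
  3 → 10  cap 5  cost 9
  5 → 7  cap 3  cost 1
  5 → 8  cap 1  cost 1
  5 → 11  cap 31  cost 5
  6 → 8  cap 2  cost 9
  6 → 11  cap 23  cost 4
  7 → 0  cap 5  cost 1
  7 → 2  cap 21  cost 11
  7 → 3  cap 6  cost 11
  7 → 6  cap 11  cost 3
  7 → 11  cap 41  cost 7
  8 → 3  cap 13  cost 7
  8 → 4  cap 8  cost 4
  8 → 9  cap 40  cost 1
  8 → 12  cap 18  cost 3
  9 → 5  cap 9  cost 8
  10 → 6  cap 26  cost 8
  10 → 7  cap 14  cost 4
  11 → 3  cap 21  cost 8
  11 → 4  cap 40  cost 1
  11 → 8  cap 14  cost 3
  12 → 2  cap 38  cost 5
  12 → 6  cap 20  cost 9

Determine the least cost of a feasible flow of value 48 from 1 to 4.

Minimum cost for 48 units: 791

shortest-cost path #1: 1→3→4 push 9 @ unit cost 8 (adds 72)
shortest-cost path #2: 1→10→7→0→4 push 3 @ unit cost 15 (adds 45)
shortest-cost path #3: 1→10→7→0→11→4 push 2 @ unit cost 16 (adds 32)
shortest-cost path #4: 1→10→7→11→4 push 9 @ unit cost 18 (adds 162)
shortest-cost path #5: 1→10→6→11→4 push 17 @ unit cost 19 (adds 323)
shortest-cost path #6: 1→12→6→11→4 push 6 @ unit cost 19 (adds 114)
shortest-cost path #7: 1→9→5→8→4 push 1 @ unit cost 21 (adds 21)
shortest-cost path #8: 1→9→5→11→4 push 1 @ unit cost 22 (adds 22)
total cost = 791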